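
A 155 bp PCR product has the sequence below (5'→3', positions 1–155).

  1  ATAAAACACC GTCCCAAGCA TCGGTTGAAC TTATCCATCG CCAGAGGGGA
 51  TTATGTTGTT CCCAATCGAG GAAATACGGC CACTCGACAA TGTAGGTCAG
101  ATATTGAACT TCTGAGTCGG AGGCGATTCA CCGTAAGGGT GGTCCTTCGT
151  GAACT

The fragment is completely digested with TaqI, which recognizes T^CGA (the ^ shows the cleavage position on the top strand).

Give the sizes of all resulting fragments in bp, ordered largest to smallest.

71, 66, 18 bp

TaqI sites (TCGA) start at positions 66, 84.
TaqI cuts after the first base of each site, so after positions 66, 84.
Linear molecule, 2 cuts → 3 fragments:
  1–66 → 66 bp
  67–84 → 18 bp
  85–155 → 71 bp
Sorted largest to smallest: 71, 66, 18 bp.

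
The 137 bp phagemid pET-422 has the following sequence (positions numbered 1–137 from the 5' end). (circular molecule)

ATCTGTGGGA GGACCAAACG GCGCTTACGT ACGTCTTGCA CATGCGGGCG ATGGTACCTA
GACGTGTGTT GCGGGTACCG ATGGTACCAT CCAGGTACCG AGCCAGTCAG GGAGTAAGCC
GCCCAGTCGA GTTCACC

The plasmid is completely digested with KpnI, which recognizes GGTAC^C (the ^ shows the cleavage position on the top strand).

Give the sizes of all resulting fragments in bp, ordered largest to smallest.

KpnI sites (GGTACC) start at positions 53, 74, 83, 94.
KpnI cuts after base 5 of each site (before the last base), so after positions 57, 78, 87, 98.
Circular molecule, 4 cuts → 4 fragments:
  58–78 → 21 bp
  79–87 → 9 bp
  88–98 → 11 bp
  99–137 then 1–57 → 39 + 57 = 96 bp
Sorted largest to smallest: 96, 21, 11, 9 bp.

96, 21, 11, 9 bp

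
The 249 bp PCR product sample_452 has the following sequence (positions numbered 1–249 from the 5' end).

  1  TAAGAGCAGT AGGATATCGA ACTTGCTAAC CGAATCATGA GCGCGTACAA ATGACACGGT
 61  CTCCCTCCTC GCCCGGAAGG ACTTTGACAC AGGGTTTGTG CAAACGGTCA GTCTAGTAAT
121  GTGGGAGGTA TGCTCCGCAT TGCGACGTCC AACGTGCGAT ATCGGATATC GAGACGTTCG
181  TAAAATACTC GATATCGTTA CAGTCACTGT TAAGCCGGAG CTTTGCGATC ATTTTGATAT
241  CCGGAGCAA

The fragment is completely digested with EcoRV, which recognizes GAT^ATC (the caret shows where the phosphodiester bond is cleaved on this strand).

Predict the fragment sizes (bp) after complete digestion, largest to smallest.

EcoRV sites (GATATC) start at positions 13, 158, 165, 191, 236.
EcoRV cuts after base 3 of each site, so after positions 15, 160, 167, 193, 238.
Linear molecule, 5 cuts → 6 fragments:
  1–15 → 15 bp
  16–160 → 145 bp
  161–167 → 7 bp
  168–193 → 26 bp
  194–238 → 45 bp
  239–249 → 11 bp
Sorted largest to smallest: 145, 45, 26, 15, 11, 7 bp.

145, 45, 26, 15, 11, 7 bp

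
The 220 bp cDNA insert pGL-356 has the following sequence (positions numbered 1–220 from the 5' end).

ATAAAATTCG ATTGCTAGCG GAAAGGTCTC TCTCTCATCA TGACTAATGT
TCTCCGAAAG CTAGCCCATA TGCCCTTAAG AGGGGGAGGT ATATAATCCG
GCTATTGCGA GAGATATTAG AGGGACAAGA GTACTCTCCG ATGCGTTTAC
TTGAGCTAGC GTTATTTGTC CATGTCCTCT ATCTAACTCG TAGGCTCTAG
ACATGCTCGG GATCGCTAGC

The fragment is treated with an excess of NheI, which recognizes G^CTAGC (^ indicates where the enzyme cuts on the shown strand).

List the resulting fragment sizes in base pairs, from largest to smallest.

NheI sites (GCTAGC) start at positions 14, 60, 155, 215.
NheI cuts after the first base of each site, so after positions 14, 60, 155, 215.
Linear molecule, 4 cuts → 5 fragments:
  1–14 → 14 bp
  15–60 → 46 bp
  61–155 → 95 bp
  156–215 → 60 bp
  216–220 → 5 bp
Sorted largest to smallest: 95, 60, 46, 14, 5 bp.

95, 60, 46, 14, 5 bp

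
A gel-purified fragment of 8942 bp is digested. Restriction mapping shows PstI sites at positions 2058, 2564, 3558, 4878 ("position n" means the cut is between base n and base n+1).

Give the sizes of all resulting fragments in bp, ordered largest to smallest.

4064, 2058, 1320, 994, 506 bp

Linear molecule, 4 cuts → 5 fragments:
  2058 − 0 = 2058 bp
  2564 − 2058 = 506 bp
  3558 − 2564 = 994 bp
  4878 − 3558 = 1320 bp
  8942 − 4878 = 4064 bp
Sorted largest to smallest: 4064, 2058, 1320, 994, 506 bp.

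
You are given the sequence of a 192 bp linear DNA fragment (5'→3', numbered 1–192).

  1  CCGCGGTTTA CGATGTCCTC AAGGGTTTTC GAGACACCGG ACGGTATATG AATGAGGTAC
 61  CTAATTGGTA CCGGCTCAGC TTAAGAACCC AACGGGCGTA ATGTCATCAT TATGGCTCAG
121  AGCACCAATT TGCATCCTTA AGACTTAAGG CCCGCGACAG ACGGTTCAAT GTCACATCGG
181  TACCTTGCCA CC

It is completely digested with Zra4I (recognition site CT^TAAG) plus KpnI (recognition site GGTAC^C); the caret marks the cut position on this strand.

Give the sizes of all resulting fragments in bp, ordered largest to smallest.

60, 57, 38, 11, 10, 9, 7 bp

Zra4I sites (CTTAAG) start at positions 80, 137, 144.
Zra4I cuts after base 2 of each site, so after positions 81, 138, 145.
KpnI sites (GGTACC) start at positions 56, 67, 179.
KpnI cuts after base 5 of each site (before the last base), so after positions 60, 71, 183.
Combined cut positions: 60, 71, 81, 138, 145, 183.
Linear molecule, 6 cuts → 7 fragments:
  1–60 → 60 bp
  61–71 → 11 bp
  72–81 → 10 bp
  82–138 → 57 bp
  139–145 → 7 bp
  146–183 → 38 bp
  184–192 → 9 bp
Sorted largest to smallest: 60, 57, 38, 11, 10, 9, 7 bp.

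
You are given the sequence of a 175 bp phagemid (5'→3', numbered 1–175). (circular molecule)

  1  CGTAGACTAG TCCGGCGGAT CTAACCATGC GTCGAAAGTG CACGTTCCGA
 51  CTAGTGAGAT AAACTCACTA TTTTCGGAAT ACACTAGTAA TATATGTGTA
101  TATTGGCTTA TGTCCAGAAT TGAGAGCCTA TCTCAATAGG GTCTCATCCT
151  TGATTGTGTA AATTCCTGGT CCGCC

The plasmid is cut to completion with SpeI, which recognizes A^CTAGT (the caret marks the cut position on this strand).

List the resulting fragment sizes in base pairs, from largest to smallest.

98, 44, 33 bp

SpeI sites (ACTAGT) start at positions 6, 50, 83.
SpeI cuts after the first base of each site, so after positions 6, 50, 83.
Circular molecule, 3 cuts → 3 fragments:
  7–50 → 44 bp
  51–83 → 33 bp
  84–175 then 1–6 → 92 + 6 = 98 bp
Sorted largest to smallest: 98, 44, 33 bp.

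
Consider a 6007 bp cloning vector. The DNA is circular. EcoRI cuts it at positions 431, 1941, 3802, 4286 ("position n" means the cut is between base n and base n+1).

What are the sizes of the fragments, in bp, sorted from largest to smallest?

Circular molecule, 4 cuts → 4 fragments:
  1941 − 431 = 1510 bp
  3802 − 1941 = 1861 bp
  4286 − 3802 = 484 bp
  wrap: 6007 − 4286 + 431 = 2152 bp
Sorted largest to smallest: 2152, 1861, 1510, 484 bp.

2152, 1861, 1510, 484 bp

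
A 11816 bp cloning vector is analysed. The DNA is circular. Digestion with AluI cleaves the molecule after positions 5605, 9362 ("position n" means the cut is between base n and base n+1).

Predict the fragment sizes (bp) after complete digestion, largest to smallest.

Circular molecule, 2 cuts → 2 fragments:
  9362 − 5605 = 3757 bp
  wrap: 11816 − 9362 + 5605 = 8059 bp
Sorted largest to smallest: 8059, 3757 bp.

8059, 3757 bp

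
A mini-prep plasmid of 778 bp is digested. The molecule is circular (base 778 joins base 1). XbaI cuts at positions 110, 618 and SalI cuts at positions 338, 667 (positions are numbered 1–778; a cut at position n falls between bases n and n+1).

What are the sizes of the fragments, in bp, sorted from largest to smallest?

Combined cut positions (sorted): 110, 338, 618, 667.
Circular molecule, 4 cuts → 4 fragments:
  338 − 110 = 228 bp
  618 − 338 = 280 bp
  667 − 618 = 49 bp
  wrap: 778 − 667 + 110 = 221 bp
Sorted largest to smallest: 280, 228, 221, 49 bp.

280, 228, 221, 49 bp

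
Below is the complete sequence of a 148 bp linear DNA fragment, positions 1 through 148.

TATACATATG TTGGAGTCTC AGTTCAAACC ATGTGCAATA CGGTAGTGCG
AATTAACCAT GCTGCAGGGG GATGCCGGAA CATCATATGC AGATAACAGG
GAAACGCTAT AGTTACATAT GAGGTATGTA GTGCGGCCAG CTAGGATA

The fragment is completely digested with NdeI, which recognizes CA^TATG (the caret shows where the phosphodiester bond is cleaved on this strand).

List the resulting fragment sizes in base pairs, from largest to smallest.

79, 32, 31, 6 bp

NdeI sites (CATATG) start at positions 5, 84, 116.
NdeI cuts after base 2 of each site, so after positions 6, 85, 117.
Linear molecule, 3 cuts → 4 fragments:
  1–6 → 6 bp
  7–85 → 79 bp
  86–117 → 32 bp
  118–148 → 31 bp
Sorted largest to smallest: 79, 32, 31, 6 bp.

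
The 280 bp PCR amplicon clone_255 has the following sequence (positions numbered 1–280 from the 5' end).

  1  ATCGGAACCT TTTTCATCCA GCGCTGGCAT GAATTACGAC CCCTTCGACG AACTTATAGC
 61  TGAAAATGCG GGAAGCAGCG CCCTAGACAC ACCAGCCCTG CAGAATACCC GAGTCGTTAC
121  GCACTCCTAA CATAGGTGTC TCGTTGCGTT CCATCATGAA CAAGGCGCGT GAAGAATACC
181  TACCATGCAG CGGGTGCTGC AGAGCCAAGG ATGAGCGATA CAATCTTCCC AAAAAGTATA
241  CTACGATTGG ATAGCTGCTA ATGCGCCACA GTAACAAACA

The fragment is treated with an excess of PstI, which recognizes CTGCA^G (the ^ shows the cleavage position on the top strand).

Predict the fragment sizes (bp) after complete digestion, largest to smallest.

102, 99, 79 bp

PstI sites (CTGCAG) start at positions 98, 197.
PstI cuts after base 5 of each site (before the last base), so after positions 102, 201.
Linear molecule, 2 cuts → 3 fragments:
  1–102 → 102 bp
  103–201 → 99 bp
  202–280 → 79 bp
Sorted largest to smallest: 102, 99, 79 bp.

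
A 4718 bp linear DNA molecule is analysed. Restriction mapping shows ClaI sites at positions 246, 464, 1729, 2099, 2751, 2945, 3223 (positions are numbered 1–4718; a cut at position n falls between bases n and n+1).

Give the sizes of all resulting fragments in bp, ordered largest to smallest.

1495, 1265, 652, 370, 278, 246, 218, 194 bp

Linear molecule, 7 cuts → 8 fragments:
  246 − 0 = 246 bp
  464 − 246 = 218 bp
  1729 − 464 = 1265 bp
  2099 − 1729 = 370 bp
  2751 − 2099 = 652 bp
  2945 − 2751 = 194 bp
  3223 − 2945 = 278 bp
  4718 − 3223 = 1495 bp
Sorted largest to smallest: 1495, 1265, 652, 370, 278, 246, 218, 194 bp.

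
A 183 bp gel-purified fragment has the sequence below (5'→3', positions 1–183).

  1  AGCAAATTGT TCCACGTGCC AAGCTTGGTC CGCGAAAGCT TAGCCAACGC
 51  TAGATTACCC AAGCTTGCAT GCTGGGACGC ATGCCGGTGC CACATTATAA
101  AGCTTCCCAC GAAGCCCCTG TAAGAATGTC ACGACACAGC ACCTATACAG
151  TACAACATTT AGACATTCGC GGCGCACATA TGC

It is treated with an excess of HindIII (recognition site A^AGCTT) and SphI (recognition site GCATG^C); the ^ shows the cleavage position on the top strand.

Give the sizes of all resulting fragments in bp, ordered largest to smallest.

83, 25, 21, 17, 15, 12, 10 bp

HindIII sites (AAGCTT) start at positions 21, 36, 61, 100.
HindIII cuts after the first base of each site, so after positions 21, 36, 61, 100.
SphI sites (GCATGC) start at positions 67, 79.
SphI cuts after base 5 of each site (before the last base), so after positions 71, 83.
Combined cut positions: 21, 36, 61, 71, 83, 100.
Linear molecule, 6 cuts → 7 fragments:
  1–21 → 21 bp
  22–36 → 15 bp
  37–61 → 25 bp
  62–71 → 10 bp
  72–83 → 12 bp
  84–100 → 17 bp
  101–183 → 83 bp
Sorted largest to smallest: 83, 25, 21, 17, 15, 12, 10 bp.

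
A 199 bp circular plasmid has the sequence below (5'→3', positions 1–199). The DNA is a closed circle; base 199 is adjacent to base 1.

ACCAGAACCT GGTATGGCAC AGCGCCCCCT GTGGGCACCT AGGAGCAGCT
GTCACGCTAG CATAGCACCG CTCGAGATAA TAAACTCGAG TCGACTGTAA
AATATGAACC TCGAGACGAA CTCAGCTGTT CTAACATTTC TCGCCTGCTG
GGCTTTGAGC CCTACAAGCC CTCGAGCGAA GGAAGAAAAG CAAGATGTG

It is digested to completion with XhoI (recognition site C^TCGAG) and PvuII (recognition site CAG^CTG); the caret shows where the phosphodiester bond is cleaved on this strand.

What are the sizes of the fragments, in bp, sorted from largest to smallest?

76, 46, 25, 23, 15, 14 bp

XhoI sites (CTCGAG) start at positions 71, 85, 110, 171.
XhoI cuts after the first base of each site, so after positions 71, 85, 110, 171.
PvuII sites (CAGCTG) start at positions 46, 123.
PvuII cuts after base 3 of each site, so after positions 48, 125.
Combined cut positions: 48, 71, 85, 110, 125, 171.
Circular molecule, 6 cuts → 6 fragments:
  49–71 → 23 bp
  72–85 → 14 bp
  86–110 → 25 bp
  111–125 → 15 bp
  126–171 → 46 bp
  172–199 then 1–48 → 28 + 48 = 76 bp
Sorted largest to smallest: 76, 46, 25, 23, 15, 14 bp.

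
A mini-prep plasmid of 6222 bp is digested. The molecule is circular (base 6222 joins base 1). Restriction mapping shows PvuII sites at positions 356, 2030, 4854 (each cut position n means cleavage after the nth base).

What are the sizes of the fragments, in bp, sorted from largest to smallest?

Circular molecule, 3 cuts → 3 fragments:
  2030 − 356 = 1674 bp
  4854 − 2030 = 2824 bp
  wrap: 6222 − 4854 + 356 = 1724 bp
Sorted largest to smallest: 2824, 1724, 1674 bp.

2824, 1724, 1674 bp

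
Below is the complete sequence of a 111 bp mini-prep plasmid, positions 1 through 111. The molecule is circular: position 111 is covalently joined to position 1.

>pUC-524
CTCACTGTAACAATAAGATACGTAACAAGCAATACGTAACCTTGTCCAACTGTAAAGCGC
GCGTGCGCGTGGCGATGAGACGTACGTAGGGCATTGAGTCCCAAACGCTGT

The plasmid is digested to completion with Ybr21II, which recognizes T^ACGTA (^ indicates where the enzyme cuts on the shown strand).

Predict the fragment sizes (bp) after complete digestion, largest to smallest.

50, 47, 14 bp

Ybr21II sites (TACGTA) start at positions 19, 33, 83.
Ybr21II cuts after the first base of each site, so after positions 19, 33, 83.
Circular molecule, 3 cuts → 3 fragments:
  20–33 → 14 bp
  34–83 → 50 bp
  84–111 then 1–19 → 28 + 19 = 47 bp
Sorted largest to smallest: 50, 47, 14 bp.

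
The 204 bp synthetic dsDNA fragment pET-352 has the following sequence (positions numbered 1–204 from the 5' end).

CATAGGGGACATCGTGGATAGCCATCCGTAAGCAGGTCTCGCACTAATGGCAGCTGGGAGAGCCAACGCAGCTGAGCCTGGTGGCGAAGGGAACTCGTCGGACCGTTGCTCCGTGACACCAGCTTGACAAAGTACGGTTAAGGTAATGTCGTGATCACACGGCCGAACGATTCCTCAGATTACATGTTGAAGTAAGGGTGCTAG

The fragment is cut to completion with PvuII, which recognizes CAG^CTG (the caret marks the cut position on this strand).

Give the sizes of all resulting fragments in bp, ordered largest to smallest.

133, 53, 18 bp

PvuII sites (CAGCTG) start at positions 51, 69.
PvuII cuts after base 3 of each site, so after positions 53, 71.
Linear molecule, 2 cuts → 3 fragments:
  1–53 → 53 bp
  54–71 → 18 bp
  72–204 → 133 bp
Sorted largest to smallest: 133, 53, 18 bp.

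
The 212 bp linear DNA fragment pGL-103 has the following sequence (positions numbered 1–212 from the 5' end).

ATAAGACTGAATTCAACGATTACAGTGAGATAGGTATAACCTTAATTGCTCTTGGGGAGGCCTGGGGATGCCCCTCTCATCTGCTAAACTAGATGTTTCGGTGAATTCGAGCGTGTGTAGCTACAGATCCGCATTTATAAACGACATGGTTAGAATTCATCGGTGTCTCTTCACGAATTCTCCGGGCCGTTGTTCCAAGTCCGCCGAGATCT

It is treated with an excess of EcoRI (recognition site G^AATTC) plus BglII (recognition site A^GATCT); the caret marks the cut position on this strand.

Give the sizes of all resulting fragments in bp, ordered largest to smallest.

EcoRI sites (GAATTC) start at positions 9, 103, 153, 175.
EcoRI cuts after the first base of each site, so after positions 9, 103, 153, 175.
The BglII site (AGATCT) starts at position 207.
BglII cuts after the first base of each site, so after position 207.
Combined cut positions: 9, 103, 153, 175, 207.
Linear molecule, 5 cuts → 6 fragments:
  1–9 → 9 bp
  10–103 → 94 bp
  104–153 → 50 bp
  154–175 → 22 bp
  176–207 → 32 bp
  208–212 → 5 bp
Sorted largest to smallest: 94, 50, 32, 22, 9, 5 bp.

94, 50, 32, 22, 9, 5 bp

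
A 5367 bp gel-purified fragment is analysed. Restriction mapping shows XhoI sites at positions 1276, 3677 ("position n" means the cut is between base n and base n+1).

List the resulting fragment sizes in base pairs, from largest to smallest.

Linear molecule, 2 cuts → 3 fragments:
  1276 − 0 = 1276 bp
  3677 − 1276 = 2401 bp
  5367 − 3677 = 1690 bp
Sorted largest to smallest: 2401, 1690, 1276 bp.

2401, 1690, 1276 bp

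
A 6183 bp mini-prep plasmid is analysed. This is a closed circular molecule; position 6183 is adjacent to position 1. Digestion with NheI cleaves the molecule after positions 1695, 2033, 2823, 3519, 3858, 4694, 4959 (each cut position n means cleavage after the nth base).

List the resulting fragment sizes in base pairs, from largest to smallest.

2919, 836, 790, 696, 339, 338, 265 bp

Circular molecule, 7 cuts → 7 fragments:
  2033 − 1695 = 338 bp
  2823 − 2033 = 790 bp
  3519 − 2823 = 696 bp
  3858 − 3519 = 339 bp
  4694 − 3858 = 836 bp
  4959 − 4694 = 265 bp
  wrap: 6183 − 4959 + 1695 = 2919 bp
Sorted largest to smallest: 2919, 836, 790, 696, 339, 338, 265 bp.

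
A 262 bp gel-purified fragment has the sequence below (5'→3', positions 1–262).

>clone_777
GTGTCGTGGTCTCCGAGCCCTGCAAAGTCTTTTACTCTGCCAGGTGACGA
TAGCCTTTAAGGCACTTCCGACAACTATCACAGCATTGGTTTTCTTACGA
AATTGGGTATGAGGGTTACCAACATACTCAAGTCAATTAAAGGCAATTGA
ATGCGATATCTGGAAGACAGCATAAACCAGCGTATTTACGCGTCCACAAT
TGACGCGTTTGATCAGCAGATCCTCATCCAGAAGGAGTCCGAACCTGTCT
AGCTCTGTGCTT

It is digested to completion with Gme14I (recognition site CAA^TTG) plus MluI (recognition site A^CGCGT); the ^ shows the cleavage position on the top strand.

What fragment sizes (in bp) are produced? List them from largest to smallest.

Gme14I sites (CAATTG) start at positions 144, 197.
Gme14I cuts after base 3 of each site, so after positions 146, 199.
MluI sites (ACGCGT) start at positions 188, 203.
MluI cuts after the first base of each site, so after positions 188, 203.
Combined cut positions: 146, 188, 199, 203.
Linear molecule, 4 cuts → 5 fragments:
  1–146 → 146 bp
  147–188 → 42 bp
  189–199 → 11 bp
  200–203 → 4 bp
  204–262 → 59 bp
Sorted largest to smallest: 146, 59, 42, 11, 4 bp.

146, 59, 42, 11, 4 bp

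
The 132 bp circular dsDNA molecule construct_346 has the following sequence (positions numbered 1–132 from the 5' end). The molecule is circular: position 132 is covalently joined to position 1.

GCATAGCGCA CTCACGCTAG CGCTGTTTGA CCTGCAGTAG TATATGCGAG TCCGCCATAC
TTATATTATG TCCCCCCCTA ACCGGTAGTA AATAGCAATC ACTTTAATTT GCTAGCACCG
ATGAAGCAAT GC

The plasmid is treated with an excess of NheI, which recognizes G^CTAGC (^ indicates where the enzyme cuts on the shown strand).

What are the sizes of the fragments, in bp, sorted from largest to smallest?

95, 37 bp

NheI sites (GCTAGC) start at positions 16, 111.
NheI cuts after the first base of each site, so after positions 16, 111.
Circular molecule, 2 cuts → 2 fragments:
  17–111 → 95 bp
  112–132 then 1–16 → 21 + 16 = 37 bp
Sorted largest to smallest: 95, 37 bp.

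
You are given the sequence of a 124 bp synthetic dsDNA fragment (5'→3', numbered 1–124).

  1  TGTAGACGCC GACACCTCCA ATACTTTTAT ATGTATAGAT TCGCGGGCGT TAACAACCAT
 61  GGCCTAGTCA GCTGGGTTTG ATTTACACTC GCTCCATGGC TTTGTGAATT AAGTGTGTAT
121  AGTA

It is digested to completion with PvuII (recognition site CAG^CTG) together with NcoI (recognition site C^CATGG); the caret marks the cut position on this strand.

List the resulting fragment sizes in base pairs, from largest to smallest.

57, 30, 23, 14 bp

The PvuII site (CAGCTG) starts at position 69.
PvuII cuts after base 3 of each site, so after position 71.
NcoI sites (CCATGG) start at positions 57, 94.
NcoI cuts after the first base of each site, so after positions 57, 94.
Combined cut positions: 57, 71, 94.
Linear molecule, 3 cuts → 4 fragments:
  1–57 → 57 bp
  58–71 → 14 bp
  72–94 → 23 bp
  95–124 → 30 bp
Sorted largest to smallest: 57, 30, 23, 14 bp.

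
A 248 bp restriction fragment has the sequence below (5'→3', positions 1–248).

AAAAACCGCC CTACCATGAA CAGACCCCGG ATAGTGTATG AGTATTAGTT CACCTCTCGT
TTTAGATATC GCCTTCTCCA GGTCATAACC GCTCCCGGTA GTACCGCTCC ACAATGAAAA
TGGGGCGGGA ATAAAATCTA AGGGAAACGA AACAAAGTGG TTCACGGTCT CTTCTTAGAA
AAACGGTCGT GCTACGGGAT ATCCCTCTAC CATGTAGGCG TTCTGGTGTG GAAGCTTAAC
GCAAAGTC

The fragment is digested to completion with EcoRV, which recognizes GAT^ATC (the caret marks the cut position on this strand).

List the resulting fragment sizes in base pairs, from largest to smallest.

133, 67, 48 bp

EcoRV sites (GATATC) start at positions 65, 198.
EcoRV cuts after base 3 of each site, so after positions 67, 200.
Linear molecule, 2 cuts → 3 fragments:
  1–67 → 67 bp
  68–200 → 133 bp
  201–248 → 48 bp
Sorted largest to smallest: 133, 67, 48 bp.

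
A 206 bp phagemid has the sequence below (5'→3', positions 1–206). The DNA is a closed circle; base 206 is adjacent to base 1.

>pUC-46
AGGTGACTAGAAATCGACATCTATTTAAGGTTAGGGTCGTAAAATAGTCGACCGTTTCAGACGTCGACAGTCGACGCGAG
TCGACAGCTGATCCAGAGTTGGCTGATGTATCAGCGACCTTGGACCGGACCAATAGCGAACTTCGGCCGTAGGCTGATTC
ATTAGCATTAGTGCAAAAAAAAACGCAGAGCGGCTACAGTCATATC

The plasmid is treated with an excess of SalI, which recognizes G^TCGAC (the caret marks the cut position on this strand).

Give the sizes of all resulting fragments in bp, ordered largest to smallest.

SalI sites (GTCGAC) start at positions 47, 63, 70, 80.
SalI cuts after the first base of each site, so after positions 47, 63, 70, 80.
Circular molecule, 4 cuts → 4 fragments:
  48–63 → 16 bp
  64–70 → 7 bp
  71–80 → 10 bp
  81–206 then 1–47 → 126 + 47 = 173 bp
Sorted largest to smallest: 173, 16, 10, 7 bp.

173, 16, 10, 7 bp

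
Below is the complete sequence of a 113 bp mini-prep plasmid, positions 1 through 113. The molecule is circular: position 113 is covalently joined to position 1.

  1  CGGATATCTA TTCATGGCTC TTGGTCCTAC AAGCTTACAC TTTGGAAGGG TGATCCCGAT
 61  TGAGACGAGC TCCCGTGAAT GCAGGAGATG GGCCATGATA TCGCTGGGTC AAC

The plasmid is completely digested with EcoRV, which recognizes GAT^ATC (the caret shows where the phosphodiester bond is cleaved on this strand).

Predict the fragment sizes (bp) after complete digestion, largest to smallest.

EcoRV sites (GATATC) start at positions 3, 97.
EcoRV cuts after base 3 of each site, so after positions 5, 99.
Circular molecule, 2 cuts → 2 fragments:
  6–99 → 94 bp
  100–113 then 1–5 → 14 + 5 = 19 bp
Sorted largest to smallest: 94, 19 bp.

94, 19 bp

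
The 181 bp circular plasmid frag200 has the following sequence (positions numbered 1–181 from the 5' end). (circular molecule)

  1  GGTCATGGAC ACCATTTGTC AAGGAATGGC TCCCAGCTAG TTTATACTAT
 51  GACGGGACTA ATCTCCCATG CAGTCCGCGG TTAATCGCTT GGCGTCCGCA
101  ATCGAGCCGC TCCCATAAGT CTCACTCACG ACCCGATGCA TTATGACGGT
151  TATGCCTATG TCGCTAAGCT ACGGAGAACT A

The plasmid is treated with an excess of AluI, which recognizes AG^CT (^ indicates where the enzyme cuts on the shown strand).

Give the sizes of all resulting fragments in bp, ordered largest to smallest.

132, 49 bp

AluI sites (AGCT) start at positions 35, 167.
AluI cuts after base 2 of each site, so after positions 36, 168.
Circular molecule, 2 cuts → 2 fragments:
  37–168 → 132 bp
  169–181 then 1–36 → 13 + 36 = 49 bp
Sorted largest to smallest: 132, 49 bp.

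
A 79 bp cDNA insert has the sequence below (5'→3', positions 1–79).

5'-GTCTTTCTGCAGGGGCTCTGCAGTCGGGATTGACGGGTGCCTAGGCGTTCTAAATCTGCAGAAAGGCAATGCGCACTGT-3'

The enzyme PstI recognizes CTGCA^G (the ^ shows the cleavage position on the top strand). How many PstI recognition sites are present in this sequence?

CTGCAG occurs starting at positions 7, 18, 56.
PstI cuts at 3 sites.

3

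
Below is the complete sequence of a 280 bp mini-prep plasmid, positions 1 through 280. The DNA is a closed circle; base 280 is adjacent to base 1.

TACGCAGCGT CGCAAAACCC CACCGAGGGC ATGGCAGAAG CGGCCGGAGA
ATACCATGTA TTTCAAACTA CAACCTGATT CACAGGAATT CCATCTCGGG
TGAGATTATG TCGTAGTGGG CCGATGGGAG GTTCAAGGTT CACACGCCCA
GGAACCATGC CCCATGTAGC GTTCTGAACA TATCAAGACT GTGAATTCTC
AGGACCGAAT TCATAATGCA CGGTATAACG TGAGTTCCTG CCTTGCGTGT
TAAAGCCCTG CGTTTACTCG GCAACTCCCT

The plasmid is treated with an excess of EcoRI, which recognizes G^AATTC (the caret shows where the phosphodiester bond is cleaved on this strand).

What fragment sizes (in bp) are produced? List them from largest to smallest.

159, 107, 14 bp

EcoRI sites (GAATTC) start at positions 86, 193, 207.
EcoRI cuts after the first base of each site, so after positions 86, 193, 207.
Circular molecule, 3 cuts → 3 fragments:
  87–193 → 107 bp
  194–207 → 14 bp
  208–280 then 1–86 → 73 + 86 = 159 bp
Sorted largest to smallest: 159, 107, 14 bp.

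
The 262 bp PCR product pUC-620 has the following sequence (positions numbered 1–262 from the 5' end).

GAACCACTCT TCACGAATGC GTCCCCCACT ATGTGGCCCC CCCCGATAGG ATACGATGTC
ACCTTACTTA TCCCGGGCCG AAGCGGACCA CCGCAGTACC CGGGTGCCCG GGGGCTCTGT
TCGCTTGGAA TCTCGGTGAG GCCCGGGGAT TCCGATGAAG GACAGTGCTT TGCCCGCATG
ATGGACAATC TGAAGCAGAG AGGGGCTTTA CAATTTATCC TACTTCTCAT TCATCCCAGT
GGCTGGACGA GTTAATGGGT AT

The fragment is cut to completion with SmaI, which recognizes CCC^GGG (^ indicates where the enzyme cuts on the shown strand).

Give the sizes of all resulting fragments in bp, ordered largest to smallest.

118, 74, 35, 27, 8 bp

SmaI sites (CCCGGG) start at positions 72, 99, 107, 142.
SmaI cuts after base 3 of each site, so after positions 74, 101, 109, 144.
Linear molecule, 4 cuts → 5 fragments:
  1–74 → 74 bp
  75–101 → 27 bp
  102–109 → 8 bp
  110–144 → 35 bp
  145–262 → 118 bp
Sorted largest to smallest: 118, 74, 35, 27, 8 bp.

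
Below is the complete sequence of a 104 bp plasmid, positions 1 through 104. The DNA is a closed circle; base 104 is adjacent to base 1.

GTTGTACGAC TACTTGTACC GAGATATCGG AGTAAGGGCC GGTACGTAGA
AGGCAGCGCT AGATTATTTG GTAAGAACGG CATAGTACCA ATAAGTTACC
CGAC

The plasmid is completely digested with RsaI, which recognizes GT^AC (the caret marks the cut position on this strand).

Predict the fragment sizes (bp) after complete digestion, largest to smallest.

RsaI sites (GTAC) start at positions 4, 16, 42, 85.
RsaI cuts after base 2 of each site, so after positions 5, 17, 43, 86.
Circular molecule, 4 cuts → 4 fragments:
  6–17 → 12 bp
  18–43 → 26 bp
  44–86 → 43 bp
  87–104 then 1–5 → 18 + 5 = 23 bp
Sorted largest to smallest: 43, 26, 23, 12 bp.

43, 26, 23, 12 bp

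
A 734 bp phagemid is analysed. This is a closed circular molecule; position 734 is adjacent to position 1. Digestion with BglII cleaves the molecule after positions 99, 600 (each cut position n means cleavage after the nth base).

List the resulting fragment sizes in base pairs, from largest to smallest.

Circular molecule, 2 cuts → 2 fragments:
  600 − 99 = 501 bp
  wrap: 734 − 600 + 99 = 233 bp
Sorted largest to smallest: 501, 233 bp.

501, 233 bp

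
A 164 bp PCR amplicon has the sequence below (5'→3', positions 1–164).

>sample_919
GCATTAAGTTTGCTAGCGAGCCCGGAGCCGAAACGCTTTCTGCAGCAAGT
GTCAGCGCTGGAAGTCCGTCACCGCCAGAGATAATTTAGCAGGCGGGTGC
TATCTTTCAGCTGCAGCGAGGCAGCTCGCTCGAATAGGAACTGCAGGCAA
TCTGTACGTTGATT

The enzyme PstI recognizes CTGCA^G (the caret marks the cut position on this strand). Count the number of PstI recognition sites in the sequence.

3

CTGCAG occurs starting at positions 40, 111, 141.
PstI cuts at 3 sites.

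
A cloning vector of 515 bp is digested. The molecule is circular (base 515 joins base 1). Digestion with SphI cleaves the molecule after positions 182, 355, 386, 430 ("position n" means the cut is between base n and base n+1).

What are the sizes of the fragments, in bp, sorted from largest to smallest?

Circular molecule, 4 cuts → 4 fragments:
  355 − 182 = 173 bp
  386 − 355 = 31 bp
  430 − 386 = 44 bp
  wrap: 515 − 430 + 182 = 267 bp
Sorted largest to smallest: 267, 173, 44, 31 bp.

267, 173, 44, 31 bp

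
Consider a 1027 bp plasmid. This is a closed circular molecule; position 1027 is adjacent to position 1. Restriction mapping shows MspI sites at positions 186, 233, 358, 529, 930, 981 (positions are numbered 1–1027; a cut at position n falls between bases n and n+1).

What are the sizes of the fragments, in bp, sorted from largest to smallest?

Circular molecule, 6 cuts → 6 fragments:
  233 − 186 = 47 bp
  358 − 233 = 125 bp
  529 − 358 = 171 bp
  930 − 529 = 401 bp
  981 − 930 = 51 bp
  wrap: 1027 − 981 + 186 = 232 bp
Sorted largest to smallest: 401, 232, 171, 125, 51, 47 bp.

401, 232, 171, 125, 51, 47 bp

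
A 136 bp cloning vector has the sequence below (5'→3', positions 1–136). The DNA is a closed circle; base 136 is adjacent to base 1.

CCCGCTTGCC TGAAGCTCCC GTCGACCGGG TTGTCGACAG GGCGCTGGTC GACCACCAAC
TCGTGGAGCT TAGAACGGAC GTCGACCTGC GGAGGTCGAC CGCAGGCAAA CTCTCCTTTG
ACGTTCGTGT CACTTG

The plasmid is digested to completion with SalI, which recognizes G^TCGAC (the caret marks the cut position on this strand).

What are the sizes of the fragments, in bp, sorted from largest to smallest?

62, 33, 15, 14, 12 bp

SalI sites (GTCGAC) start at positions 21, 33, 48, 81, 95.
SalI cuts after the first base of each site, so after positions 21, 33, 48, 81, 95.
Circular molecule, 5 cuts → 5 fragments:
  22–33 → 12 bp
  34–48 → 15 bp
  49–81 → 33 bp
  82–95 → 14 bp
  96–136 then 1–21 → 41 + 21 = 62 bp
Sorted largest to smallest: 62, 33, 15, 14, 12 bp.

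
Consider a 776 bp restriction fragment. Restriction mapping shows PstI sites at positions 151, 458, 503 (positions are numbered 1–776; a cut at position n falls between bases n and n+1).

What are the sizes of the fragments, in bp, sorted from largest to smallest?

307, 273, 151, 45 bp

Linear molecule, 3 cuts → 4 fragments:
  151 − 0 = 151 bp
  458 − 151 = 307 bp
  503 − 458 = 45 bp
  776 − 503 = 273 bp
Sorted largest to smallest: 307, 273, 151, 45 bp.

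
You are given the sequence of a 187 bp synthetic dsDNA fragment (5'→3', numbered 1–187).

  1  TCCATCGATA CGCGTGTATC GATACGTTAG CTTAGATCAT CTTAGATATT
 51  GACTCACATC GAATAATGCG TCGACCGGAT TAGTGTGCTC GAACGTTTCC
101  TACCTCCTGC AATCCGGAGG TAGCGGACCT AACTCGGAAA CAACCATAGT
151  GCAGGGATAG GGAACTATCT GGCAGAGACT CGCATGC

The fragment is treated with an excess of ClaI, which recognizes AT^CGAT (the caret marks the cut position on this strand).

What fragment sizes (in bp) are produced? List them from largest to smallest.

168, 14, 5 bp

ClaI sites (ATCGAT) start at positions 4, 18.
ClaI cuts after base 2 of each site, so after positions 5, 19.
Linear molecule, 2 cuts → 3 fragments:
  1–5 → 5 bp
  6–19 → 14 bp
  20–187 → 168 bp
Sorted largest to smallest: 168, 14, 5 bp.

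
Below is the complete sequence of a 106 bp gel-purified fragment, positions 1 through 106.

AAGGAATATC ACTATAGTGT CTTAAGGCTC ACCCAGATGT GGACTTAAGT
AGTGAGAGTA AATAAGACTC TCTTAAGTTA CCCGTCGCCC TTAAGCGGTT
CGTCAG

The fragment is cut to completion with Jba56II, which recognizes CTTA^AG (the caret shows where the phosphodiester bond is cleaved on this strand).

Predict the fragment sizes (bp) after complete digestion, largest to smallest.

28, 24, 23, 18, 13 bp

Jba56II sites (CTTAAG) start at positions 21, 44, 72, 90.
Jba56II cuts after base 4 of each site, so after positions 24, 47, 75, 93.
Linear molecule, 4 cuts → 5 fragments:
  1–24 → 24 bp
  25–47 → 23 bp
  48–75 → 28 bp
  76–93 → 18 bp
  94–106 → 13 bp
Sorted largest to smallest: 28, 24, 23, 18, 13 bp.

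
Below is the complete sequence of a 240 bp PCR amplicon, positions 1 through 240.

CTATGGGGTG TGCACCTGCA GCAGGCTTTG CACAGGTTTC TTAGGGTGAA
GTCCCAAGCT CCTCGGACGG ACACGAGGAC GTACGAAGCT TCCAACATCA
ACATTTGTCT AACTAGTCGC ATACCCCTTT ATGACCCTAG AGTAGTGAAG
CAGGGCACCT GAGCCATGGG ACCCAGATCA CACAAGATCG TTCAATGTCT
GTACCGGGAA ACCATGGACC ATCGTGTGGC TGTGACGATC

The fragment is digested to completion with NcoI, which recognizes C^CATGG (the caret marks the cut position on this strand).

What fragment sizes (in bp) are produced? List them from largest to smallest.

NcoI sites (CCATGG) start at positions 164, 212.
NcoI cuts after the first base of each site, so after positions 164, 212.
Linear molecule, 2 cuts → 3 fragments:
  1–164 → 164 bp
  165–212 → 48 bp
  213–240 → 28 bp
Sorted largest to smallest: 164, 48, 28 bp.

164, 48, 28 bp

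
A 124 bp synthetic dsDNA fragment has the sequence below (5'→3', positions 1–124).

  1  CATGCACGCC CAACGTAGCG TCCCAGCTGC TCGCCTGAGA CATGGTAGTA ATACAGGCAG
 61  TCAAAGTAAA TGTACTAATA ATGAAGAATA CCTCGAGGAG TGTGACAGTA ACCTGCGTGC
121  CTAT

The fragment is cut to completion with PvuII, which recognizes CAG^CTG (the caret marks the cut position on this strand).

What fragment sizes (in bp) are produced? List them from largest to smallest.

The PvuII site (CAGCTG) starts at position 24.
PvuII cuts after base 3 of each site, so after position 26.
Linear molecule, 1 cut → 2 fragments:
  1–26 → 26 bp
  27–124 → 98 bp
Sorted largest to smallest: 98, 26 bp.

98, 26 bp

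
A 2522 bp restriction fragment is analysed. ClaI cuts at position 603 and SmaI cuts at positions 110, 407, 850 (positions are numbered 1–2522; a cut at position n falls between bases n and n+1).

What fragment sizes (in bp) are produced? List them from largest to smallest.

Combined cut positions (sorted): 110, 407, 603, 850.
Linear molecule, 4 cuts → 5 fragments:
  110 − 0 = 110 bp
  407 − 110 = 297 bp
  603 − 407 = 196 bp
  850 − 603 = 247 bp
  2522 − 850 = 1672 bp
Sorted largest to smallest: 1672, 297, 247, 196, 110 bp.

1672, 297, 247, 196, 110 bp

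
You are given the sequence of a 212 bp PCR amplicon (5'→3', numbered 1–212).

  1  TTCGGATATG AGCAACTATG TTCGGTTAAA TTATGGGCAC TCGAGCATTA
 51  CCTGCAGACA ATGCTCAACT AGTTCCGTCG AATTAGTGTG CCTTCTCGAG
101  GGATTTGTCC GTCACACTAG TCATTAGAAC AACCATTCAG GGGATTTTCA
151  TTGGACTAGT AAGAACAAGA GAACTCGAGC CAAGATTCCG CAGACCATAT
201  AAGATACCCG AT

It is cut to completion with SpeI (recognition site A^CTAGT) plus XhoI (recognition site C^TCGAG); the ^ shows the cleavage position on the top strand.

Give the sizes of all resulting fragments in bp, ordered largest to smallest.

SpeI sites (ACTAGT) start at positions 68, 116, 155.
SpeI cuts after the first base of each site, so after positions 68, 116, 155.
XhoI sites (CTCGAG) start at positions 40, 95, 174.
XhoI cuts after the first base of each site, so after positions 40, 95, 174.
Combined cut positions: 40, 68, 95, 116, 155, 174.
Linear molecule, 6 cuts → 7 fragments:
  1–40 → 40 bp
  41–68 → 28 bp
  69–95 → 27 bp
  96–116 → 21 bp
  117–155 → 39 bp
  156–174 → 19 bp
  175–212 → 38 bp
Sorted largest to smallest: 40, 39, 38, 28, 27, 21, 19 bp.

40, 39, 38, 28, 27, 21, 19 bp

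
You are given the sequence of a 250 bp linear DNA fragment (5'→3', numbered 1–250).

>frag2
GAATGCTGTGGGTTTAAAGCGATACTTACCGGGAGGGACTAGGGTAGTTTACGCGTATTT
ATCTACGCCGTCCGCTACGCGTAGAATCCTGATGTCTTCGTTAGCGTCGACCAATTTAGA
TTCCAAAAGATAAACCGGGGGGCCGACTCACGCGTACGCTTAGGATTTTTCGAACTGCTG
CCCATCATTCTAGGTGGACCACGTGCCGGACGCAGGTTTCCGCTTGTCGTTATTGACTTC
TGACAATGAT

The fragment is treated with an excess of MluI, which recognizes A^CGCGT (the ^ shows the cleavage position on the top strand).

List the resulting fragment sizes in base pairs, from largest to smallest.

MluI sites (ACGCGT) start at positions 51, 77, 150.
MluI cuts after the first base of each site, so after positions 51, 77, 150.
Linear molecule, 3 cuts → 4 fragments:
  1–51 → 51 bp
  52–77 → 26 bp
  78–150 → 73 bp
  151–250 → 100 bp
Sorted largest to smallest: 100, 73, 51, 26 bp.

100, 73, 51, 26 bp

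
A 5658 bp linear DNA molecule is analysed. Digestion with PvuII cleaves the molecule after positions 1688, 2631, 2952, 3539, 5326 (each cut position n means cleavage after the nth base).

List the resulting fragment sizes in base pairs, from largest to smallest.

Linear molecule, 5 cuts → 6 fragments:
  1688 − 0 = 1688 bp
  2631 − 1688 = 943 bp
  2952 − 2631 = 321 bp
  3539 − 2952 = 587 bp
  5326 − 3539 = 1787 bp
  5658 − 5326 = 332 bp
Sorted largest to smallest: 1787, 1688, 943, 587, 332, 321 bp.

1787, 1688, 943, 587, 332, 321 bp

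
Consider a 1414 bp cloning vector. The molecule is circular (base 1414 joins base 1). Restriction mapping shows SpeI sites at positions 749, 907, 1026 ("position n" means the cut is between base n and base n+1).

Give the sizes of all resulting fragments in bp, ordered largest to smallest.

Circular molecule, 3 cuts → 3 fragments:
  907 − 749 = 158 bp
  1026 − 907 = 119 bp
  wrap: 1414 − 1026 + 749 = 1137 bp
Sorted largest to smallest: 1137, 158, 119 bp.

1137, 158, 119 bp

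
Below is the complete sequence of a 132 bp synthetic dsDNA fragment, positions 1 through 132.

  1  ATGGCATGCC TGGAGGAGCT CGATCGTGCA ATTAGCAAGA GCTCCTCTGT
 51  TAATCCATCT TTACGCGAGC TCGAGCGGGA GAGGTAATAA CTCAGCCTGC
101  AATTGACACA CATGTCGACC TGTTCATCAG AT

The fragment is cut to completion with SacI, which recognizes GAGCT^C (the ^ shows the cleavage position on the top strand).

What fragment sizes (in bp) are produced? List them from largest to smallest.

61, 28, 23, 20 bp

SacI sites (GAGCTC) start at positions 16, 39, 67.
SacI cuts after base 5 of each site (before the last base), so after positions 20, 43, 71.
Linear molecule, 3 cuts → 4 fragments:
  1–20 → 20 bp
  21–43 → 23 bp
  44–71 → 28 bp
  72–132 → 61 bp
Sorted largest to smallest: 61, 28, 23, 20 bp.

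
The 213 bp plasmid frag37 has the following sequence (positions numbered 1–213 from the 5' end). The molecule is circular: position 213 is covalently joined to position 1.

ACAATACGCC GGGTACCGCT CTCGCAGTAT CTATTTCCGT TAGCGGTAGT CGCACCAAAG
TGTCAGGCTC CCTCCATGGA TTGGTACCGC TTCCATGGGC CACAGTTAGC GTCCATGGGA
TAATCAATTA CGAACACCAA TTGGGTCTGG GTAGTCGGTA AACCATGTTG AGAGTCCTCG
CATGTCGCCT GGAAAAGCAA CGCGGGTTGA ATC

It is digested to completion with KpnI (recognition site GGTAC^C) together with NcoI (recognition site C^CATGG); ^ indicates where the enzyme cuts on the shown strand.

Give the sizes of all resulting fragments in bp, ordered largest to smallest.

KpnI sites (GGTACC) start at positions 12, 83.
KpnI cuts after base 5 of each site (before the last base), so after positions 16, 87.
NcoI sites (CCATGG) start at positions 74, 93, 113.
NcoI cuts after the first base of each site, so after positions 74, 93, 113.
Combined cut positions: 16, 74, 87, 93, 113.
Circular molecule, 5 cuts → 5 fragments:
  17–74 → 58 bp
  75–87 → 13 bp
  88–93 → 6 bp
  94–113 → 20 bp
  114–213 then 1–16 → 100 + 16 = 116 bp
Sorted largest to smallest: 116, 58, 20, 13, 6 bp.

116, 58, 20, 13, 6 bp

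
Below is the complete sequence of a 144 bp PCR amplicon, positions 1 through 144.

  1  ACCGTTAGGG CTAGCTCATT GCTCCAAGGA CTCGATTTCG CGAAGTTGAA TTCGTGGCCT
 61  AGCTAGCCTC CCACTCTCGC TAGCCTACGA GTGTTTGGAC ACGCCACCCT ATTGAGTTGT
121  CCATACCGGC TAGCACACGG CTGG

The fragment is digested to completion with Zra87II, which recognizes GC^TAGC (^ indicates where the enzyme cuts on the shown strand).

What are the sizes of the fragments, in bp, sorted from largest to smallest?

Zra87II sites (GCTAGC) start at positions 10, 62, 79, 129.
Zra87II cuts after base 2 of each site, so after positions 11, 63, 80, 130.
Linear molecule, 4 cuts → 5 fragments:
  1–11 → 11 bp
  12–63 → 52 bp
  64–80 → 17 bp
  81–130 → 50 bp
  131–144 → 14 bp
Sorted largest to smallest: 52, 50, 17, 14, 11 bp.

52, 50, 17, 14, 11 bp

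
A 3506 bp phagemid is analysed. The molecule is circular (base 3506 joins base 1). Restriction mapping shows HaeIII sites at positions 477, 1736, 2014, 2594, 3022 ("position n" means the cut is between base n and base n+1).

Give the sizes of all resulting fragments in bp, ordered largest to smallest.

1259, 961, 580, 428, 278 bp

Circular molecule, 5 cuts → 5 fragments:
  1736 − 477 = 1259 bp
  2014 − 1736 = 278 bp
  2594 − 2014 = 580 bp
  3022 − 2594 = 428 bp
  wrap: 3506 − 3022 + 477 = 961 bp
Sorted largest to smallest: 1259, 961, 580, 428, 278 bp.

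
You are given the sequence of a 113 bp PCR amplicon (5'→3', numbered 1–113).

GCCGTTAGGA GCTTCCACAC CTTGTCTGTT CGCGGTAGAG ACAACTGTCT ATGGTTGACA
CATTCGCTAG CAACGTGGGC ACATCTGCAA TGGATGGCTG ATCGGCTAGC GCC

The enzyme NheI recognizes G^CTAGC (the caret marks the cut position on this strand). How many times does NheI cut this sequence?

2

GCTAGC occurs starting at positions 66, 105.
NheI cuts at 2 sites.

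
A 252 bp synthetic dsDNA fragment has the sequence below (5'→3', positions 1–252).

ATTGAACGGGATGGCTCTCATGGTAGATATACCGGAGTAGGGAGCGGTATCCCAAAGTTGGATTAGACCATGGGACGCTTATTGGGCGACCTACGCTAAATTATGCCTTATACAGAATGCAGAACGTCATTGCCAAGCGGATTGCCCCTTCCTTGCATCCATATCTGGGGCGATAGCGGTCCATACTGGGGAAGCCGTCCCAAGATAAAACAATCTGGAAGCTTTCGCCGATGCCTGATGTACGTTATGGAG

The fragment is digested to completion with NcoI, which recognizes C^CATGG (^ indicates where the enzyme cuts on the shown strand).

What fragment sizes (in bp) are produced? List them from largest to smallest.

184, 68 bp

The NcoI site (CCATGG) starts at position 68.
NcoI cuts after the first base of each site, so after position 68.
Linear molecule, 1 cut → 2 fragments:
  1–68 → 68 bp
  69–252 → 184 bp
Sorted largest to smallest: 184, 68 bp.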